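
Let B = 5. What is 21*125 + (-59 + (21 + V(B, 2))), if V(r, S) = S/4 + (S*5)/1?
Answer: 5195/2 ≈ 2597.5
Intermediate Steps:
V(r, S) = 21*S/4 (V(r, S) = S*(1/4) + (5*S)*1 = S/4 + 5*S = 21*S/4)
21*125 + (-59 + (21 + V(B, 2))) = 21*125 + (-59 + (21 + (21/4)*2)) = 2625 + (-59 + (21 + 21/2)) = 2625 + (-59 + 63/2) = 2625 - 55/2 = 5195/2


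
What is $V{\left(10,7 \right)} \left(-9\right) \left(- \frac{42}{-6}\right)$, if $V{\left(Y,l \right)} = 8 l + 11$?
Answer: $-4221$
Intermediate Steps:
$V{\left(Y,l \right)} = 11 + 8 l$
$V{\left(10,7 \right)} \left(-9\right) \left(- \frac{42}{-6}\right) = \left(11 + 8 \cdot 7\right) \left(-9\right) \left(- \frac{42}{-6}\right) = \left(11 + 56\right) \left(-9\right) \left(\left(-42\right) \left(- \frac{1}{6}\right)\right) = 67 \left(-9\right) 7 = \left(-603\right) 7 = -4221$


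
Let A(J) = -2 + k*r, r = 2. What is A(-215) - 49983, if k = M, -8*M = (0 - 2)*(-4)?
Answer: -49987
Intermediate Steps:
M = -1 (M = -(0 - 2)*(-4)/8 = -(-1)*(-4)/4 = -⅛*8 = -1)
k = -1
A(J) = -4 (A(J) = -2 - 1*2 = -2 - 2 = -4)
A(-215) - 49983 = -4 - 49983 = -49987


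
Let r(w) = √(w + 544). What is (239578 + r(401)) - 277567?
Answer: -37989 + 3*√105 ≈ -37958.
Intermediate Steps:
r(w) = √(544 + w)
(239578 + r(401)) - 277567 = (239578 + √(544 + 401)) - 277567 = (239578 + √945) - 277567 = (239578 + 3*√105) - 277567 = -37989 + 3*√105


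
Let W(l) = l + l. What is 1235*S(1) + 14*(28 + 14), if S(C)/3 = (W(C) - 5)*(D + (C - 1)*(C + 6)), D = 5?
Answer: -54987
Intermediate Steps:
W(l) = 2*l
S(C) = 3*(-5 + 2*C)*(5 + (-1 + C)*(6 + C)) (S(C) = 3*((2*C - 5)*(5 + (C - 1)*(C + 6))) = 3*((-5 + 2*C)*(5 + (-1 + C)*(6 + C))) = 3*(-5 + 2*C)*(5 + (-1 + C)*(6 + C)))
1235*S(1) + 14*(28 + 14) = 1235*(15 - 81*1 + 6*1³ + 15*1²) + 14*(28 + 14) = 1235*(15 - 81 + 6*1 + 15*1) + 14*42 = 1235*(15 - 81 + 6 + 15) + 588 = 1235*(-45) + 588 = -55575 + 588 = -54987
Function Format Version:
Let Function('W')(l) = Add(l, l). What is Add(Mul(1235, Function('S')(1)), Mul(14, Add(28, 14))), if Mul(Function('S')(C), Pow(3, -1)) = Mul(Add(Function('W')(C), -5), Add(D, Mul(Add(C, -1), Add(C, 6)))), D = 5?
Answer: -54987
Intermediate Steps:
Function('W')(l) = Mul(2, l)
Function('S')(C) = Mul(3, Add(-5, Mul(2, C)), Add(5, Mul(Add(-1, C), Add(6, C)))) (Function('S')(C) = Mul(3, Mul(Add(Mul(2, C), -5), Add(5, Mul(Add(C, -1), Add(C, 6))))) = Mul(3, Mul(Add(-5, Mul(2, C)), Add(5, Mul(Add(-1, C), Add(6, C))))) = Mul(3, Add(-5, Mul(2, C)), Add(5, Mul(Add(-1, C), Add(6, C)))))
Add(Mul(1235, Function('S')(1)), Mul(14, Add(28, 14))) = Add(Mul(1235, Add(15, Mul(-81, 1), Mul(6, Pow(1, 3)), Mul(15, Pow(1, 2)))), Mul(14, Add(28, 14))) = Add(Mul(1235, Add(15, -81, Mul(6, 1), Mul(15, 1))), Mul(14, 42)) = Add(Mul(1235, Add(15, -81, 6, 15)), 588) = Add(Mul(1235, -45), 588) = Add(-55575, 588) = -54987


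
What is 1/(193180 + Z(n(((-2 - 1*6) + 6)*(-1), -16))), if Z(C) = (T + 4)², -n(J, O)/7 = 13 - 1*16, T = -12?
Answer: 1/193244 ≈ 5.1748e-6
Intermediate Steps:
n(J, O) = 21 (n(J, O) = -7*(13 - 1*16) = -7*(13 - 16) = -7*(-3) = 21)
Z(C) = 64 (Z(C) = (-12 + 4)² = (-8)² = 64)
1/(193180 + Z(n(((-2 - 1*6) + 6)*(-1), -16))) = 1/(193180 + 64) = 1/193244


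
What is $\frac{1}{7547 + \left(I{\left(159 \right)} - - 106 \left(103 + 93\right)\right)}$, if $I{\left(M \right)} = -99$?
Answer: $\frac{1}{28224} \approx 3.5431 \cdot 10^{-5}$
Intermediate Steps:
$\frac{1}{7547 + \left(I{\left(159 \right)} - - 106 \left(103 + 93\right)\right)} = \frac{1}{7547 - \left(99 - 106 \left(103 + 93\right)\right)} = \frac{1}{7547 - \left(99 - 20776\right)} = \frac{1}{7547 - -20677} = \frac{1}{7547 + \left(-99 + 20776\right)} = \frac{1}{7547 + 20677} = \frac{1}{28224}$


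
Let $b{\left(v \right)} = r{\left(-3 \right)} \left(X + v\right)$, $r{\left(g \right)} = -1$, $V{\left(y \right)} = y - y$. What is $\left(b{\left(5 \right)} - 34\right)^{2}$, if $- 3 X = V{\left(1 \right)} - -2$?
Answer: $\frac{13225}{9} \approx 1469.4$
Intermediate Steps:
$V{\left(y \right)} = 0$
$X = - \frac{2}{3}$ ($X = - \frac{0 - -2}{3} = - \frac{0 + 2}{3} = \left(- \frac{1}{3}\right) 2 = - \frac{2}{3} \approx -0.66667$)
$b{\left(v \right)} = \frac{2}{3} - v$ ($b{\left(v \right)} = - (- \frac{2}{3} + v) = \frac{2}{3} - v$)
$\left(b{\left(5 \right)} - 34\right)^{2} = \left(\left(\frac{2}{3} - 5\right) - 34\right)^{2} = \left(- \frac{13}{3} - 34\right)^{2} = \left(- \frac{115}{3}\right)^{2} = \frac{13225}{9}$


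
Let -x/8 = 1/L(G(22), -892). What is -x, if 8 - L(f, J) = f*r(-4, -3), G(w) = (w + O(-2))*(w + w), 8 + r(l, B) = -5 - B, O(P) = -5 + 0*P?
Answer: 1/936 ≈ 0.0010684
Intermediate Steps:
O(P) = -5 (O(P) = -5 + 0 = -5)
r(l, B) = -13 - B (r(l, B) = -8 + (-5 - B) = -13 - B)
G(w) = 2*w*(-5 + w) (G(w) = (w - 5)*(w + w) = (-5 + w)*(2*w) = 2*w*(-5 + w))
L(f, J) = 8 + 10*f (L(f, J) = 8 - f*(-13 - 1*(-3)) = 8 - f*(-13 + 3) = 8 - f*(-10) = 8 - (-10)*f = 8 + 10*f)
x = -1/936 (x = -8/(8 + 10*(2*22*(-5 + 22))) = -8/(8 + 10*(2*22*17)) = -8/(8 + 10*748) = -8/(8 + 7480) = -8/7488 = -8*1/7488 = -1/936 ≈ -0.0010684)
-x = -1*(-1/936) = 1/936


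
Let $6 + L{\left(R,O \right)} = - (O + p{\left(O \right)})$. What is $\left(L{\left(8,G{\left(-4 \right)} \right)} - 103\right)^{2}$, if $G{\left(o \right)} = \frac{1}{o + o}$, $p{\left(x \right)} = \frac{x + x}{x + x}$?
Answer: $\frac{772641}{64} \approx 12073.0$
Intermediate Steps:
$p{\left(x \right)} = 1$ ($p{\left(x \right)} = \frac{2 x}{2 x} = 2 x \frac{1}{2 x} = 1$)
$G{\left(o \right)} = \frac{1}{2 o}$
$L{\left(R,O \right)} = -7 - O$ ($L{\left(R,O \right)} = -6 - \left(O + 1\right) = -6 - \left(1 + O\right) = -7 - O$)
$\left(L{\left(8,G{\left(-4 \right)} \right)} - 103\right)^{2} = \left(\left(-7 - \frac{1}{2 \left(-4\right)}\right) - 103\right)^{2} = \left(\left(-7 - \frac{1}{2} \left(- \frac{1}{4}\right)\right) - 103\right)^{2} = \left(\left(-7 - - \frac{1}{8}\right) - 103\right)^{2} = \left(\left(-7 + \frac{1}{8}\right) - 103\right)^{2} = \left(- \frac{55}{8} - 103\right)^{2} = \left(- \frac{879}{8}\right)^{2} = \frac{772641}{64}$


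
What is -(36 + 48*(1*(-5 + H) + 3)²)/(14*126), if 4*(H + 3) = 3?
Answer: -43/84 ≈ -0.51190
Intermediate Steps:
H = -9/4 (H = -3 + (¼)*3 = -3 + ¾ = -9/4 ≈ -2.2500)
-(36 + 48*(1*(-5 + H) + 3)²)/(14*126) = -(36 + 48*(1*(-5 - 9/4) + 3)²)/(14*126) = -(36 + 48*(1*(-29/4) + 3)²)/1764 = -(36 + 48*(-29/4 + 3)²)/1764 = -(36 + 48*(-17/4)²)/1764 = -(36 + 48*(289/16))/1764 = -(36 + 867)/1764 = -903/1764 = -1*43/84 = -43/84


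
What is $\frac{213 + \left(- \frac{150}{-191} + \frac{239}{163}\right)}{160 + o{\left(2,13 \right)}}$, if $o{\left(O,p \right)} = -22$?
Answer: $\frac{3350714}{2148177} \approx 1.5598$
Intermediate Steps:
$\frac{213 + \left(- \frac{150}{-191} + \frac{239}{163}\right)}{160 + o{\left(2,13 \right)}} = \frac{213 + \left(- \frac{150}{-191} + \frac{239}{163}\right)}{160 - 22} = \frac{213 + \left(\left(-150\right) \left(- \frac{1}{191}\right) + 239 \cdot \frac{1}{163}\right)}{138} = \left(213 + \left(\frac{150}{191} + \frac{239}{163}\right)\right) \frac{1}{138} = \left(213 + \frac{70099}{31133}\right) \frac{1}{138} = \frac{6701428}{31133} \cdot \frac{1}{138} = \frac{3350714}{2148177}$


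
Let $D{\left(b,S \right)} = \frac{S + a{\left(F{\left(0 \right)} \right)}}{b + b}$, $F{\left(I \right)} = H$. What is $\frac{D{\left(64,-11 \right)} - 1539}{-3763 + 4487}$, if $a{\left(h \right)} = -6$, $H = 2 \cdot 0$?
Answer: $- \frac{197009}{92672} \approx -2.1259$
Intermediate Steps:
$H = 0$
$F{\left(I \right)} = 0$
$D{\left(b,S \right)} = \frac{-6 + S}{2 b}$ ($D{\left(b,S \right)} = \frac{S - 6}{b + b} = \frac{-6 + S}{2 b}$)
$\frac{D{\left(64,-11 \right)} - 1539}{-3763 + 4487} = \frac{\frac{-6 - 11}{2 \cdot 64} - 1539}{-3763 + 4487} = \frac{\frac{1}{2} \cdot \frac{1}{64} \left(-17\right) - 1539}{724} = \left(- \frac{17}{128} - 1539\right) \frac{1}{724} = \left(- \frac{197009}{128}\right) \frac{1}{724} = - \frac{197009}{92672}$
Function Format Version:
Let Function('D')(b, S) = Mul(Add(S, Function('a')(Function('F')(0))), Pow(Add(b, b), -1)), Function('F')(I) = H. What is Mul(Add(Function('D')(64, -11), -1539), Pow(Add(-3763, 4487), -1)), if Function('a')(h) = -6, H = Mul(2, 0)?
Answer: Rational(-197009, 92672) ≈ -2.1259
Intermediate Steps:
H = 0
Function('F')(I) = 0
Function('D')(b, S) = Mul(Rational(1, 2), Pow(b, -1), Add(-6, S)) (Function('D')(b, S) = Mul(Add(S, -6), Pow(Add(b, b), -1)) = Mul(Add(-6, S), Pow(Mul(2, b), -1)) = Mul(Add(-6, S), Mul(Rational(1, 2), Pow(b, -1))) = Mul(Rational(1, 2), Pow(b, -1), Add(-6, S)))
Mul(Add(Function('D')(64, -11), -1539), Pow(Add(-3763, 4487), -1)) = Mul(Add(Mul(Rational(1, 2), Pow(64, -1), Add(-6, -11)), -1539), Pow(Add(-3763, 4487), -1)) = Mul(Add(Mul(Rational(1, 2), Rational(1, 64), -17), -1539), Pow(724, -1)) = Mul(Add(Rational(-17, 128), -1539), Rational(1, 724)) = Mul(Rational(-197009, 128), Rational(1, 724)) = Rational(-197009, 92672)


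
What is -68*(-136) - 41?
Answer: 9207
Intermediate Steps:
-68*(-136) - 41 = 9248 - 41 = 9207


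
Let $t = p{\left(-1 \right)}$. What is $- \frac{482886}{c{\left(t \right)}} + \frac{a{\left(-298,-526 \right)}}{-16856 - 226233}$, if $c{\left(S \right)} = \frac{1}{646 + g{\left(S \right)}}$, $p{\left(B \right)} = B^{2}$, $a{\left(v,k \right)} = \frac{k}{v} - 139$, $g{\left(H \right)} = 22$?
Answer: $- \frac{11683491644747880}{36220261} \approx -3.2257 \cdot 10^{8}$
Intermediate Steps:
$a{\left(v,k \right)} = -139 + \frac{k}{v}$ ($a{\left(v,k \right)} = \frac{k}{v} - 139 = -139 + \frac{k}{v}$)
$t = 1$ ($t = \left(-1\right)^{2} = 1$)
$c{\left(S \right)} = \frac{1}{668}$ ($c{\left(S \right)} = \frac{1}{646 + 22} = \frac{1}{668}$)
$- \frac{482886}{c{\left(t \right)}} + \frac{a{\left(-298,-526 \right)}}{-16856 - 226233} = - 482886 \frac{1}{\frac{1}{668}} + \frac{-139 - \frac{526}{-298}}{-16856 - 226233} = \left(-482886\right) 668 + \frac{-139 - - \frac{263}{149}}{-243089} = -322567848 + \left(-139 + \frac{263}{149}\right) \left(- \frac{1}{243089}\right) = -322567848 - - \frac{20448}{36220261} = -322567848 + \frac{20448}{36220261} = - \frac{11683491644747880}{36220261}$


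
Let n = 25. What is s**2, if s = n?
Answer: 625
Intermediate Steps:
s = 25
s**2 = 25**2 = 625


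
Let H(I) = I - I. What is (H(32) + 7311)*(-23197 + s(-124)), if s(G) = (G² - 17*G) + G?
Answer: -42674307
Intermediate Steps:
H(I) = 0
s(G) = G² - 16*G
(H(32) + 7311)*(-23197 + s(-124)) = (0 + 7311)*(-23197 - 124*(-16 - 124)) = 7311*(-23197 - 124*(-140)) = 7311*(-23197 + 17360) = 7311*(-5837) = -42674307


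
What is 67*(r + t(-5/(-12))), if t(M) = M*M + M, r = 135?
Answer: 1308175/144 ≈ 9084.5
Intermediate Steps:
t(M) = M + M² (t(M) = M² + M = M + M²)
67*(r + t(-5/(-12))) = 67*(135 + (-5/(-12))*(1 - 5/(-12))) = 67*(135 + (-5*(-1/12))*(1 - 5*(-1/12))) = 67*(135 + 5*(1 + 5/12)/12) = 67*(135 + (5/12)*(17/12)) = 67*(135 + 85/144) = 67*(19525/144) = 1308175/144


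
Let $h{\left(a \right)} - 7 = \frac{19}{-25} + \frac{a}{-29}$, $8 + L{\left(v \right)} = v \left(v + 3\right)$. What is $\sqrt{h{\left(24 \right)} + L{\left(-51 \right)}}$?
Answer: $\frac{2 \sqrt{12853699}}{145} \approx 49.451$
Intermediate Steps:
$L{\left(v \right)} = -8 + v \left(3 + v\right)$ ($L{\left(v \right)} = -8 + v \left(v + 3\right) = -8 + v \left(3 + v\right)$)
$h{\left(a \right)} = \frac{156}{25} - \frac{a}{29}$ ($h{\left(a \right)} = 7 + \left(\frac{19}{-25} + \frac{a}{-29}\right) = 7 + \left(19 \left(- \frac{1}{25}\right) + a \left(- \frac{1}{29}\right)\right) = 7 - \left(\frac{19}{25} + \frac{a}{29}\right) = \frac{156}{25} - \frac{a}{29}$)
$\sqrt{h{\left(24 \right)} + L{\left(-51 \right)}} = \sqrt{\left(\frac{156}{25} - \frac{24}{29}\right) + \left(-8 + \left(-51\right)^{2} + 3 \left(-51\right)\right)} = \sqrt{\left(\frac{156}{25} - \frac{24}{29}\right) - -2440} = \sqrt{\frac{3924}{725} + 2440} = \sqrt{\frac{1772924}{725}} = \frac{2 \sqrt{12853699}}{145}$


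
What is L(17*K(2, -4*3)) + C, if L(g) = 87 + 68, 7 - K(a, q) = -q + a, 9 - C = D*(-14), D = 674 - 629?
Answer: 794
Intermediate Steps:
D = 45
C = 639 (C = 9 - 45*(-14) = 9 - 1*(-630) = 9 + 630 = 639)
K(a, q) = 7 + q - a (K(a, q) = 7 - (-q + a) = 7 - (a - q) = 7 + (q - a) = 7 + q - a)
L(g) = 155
L(17*K(2, -4*3)) + C = 155 + 639 = 794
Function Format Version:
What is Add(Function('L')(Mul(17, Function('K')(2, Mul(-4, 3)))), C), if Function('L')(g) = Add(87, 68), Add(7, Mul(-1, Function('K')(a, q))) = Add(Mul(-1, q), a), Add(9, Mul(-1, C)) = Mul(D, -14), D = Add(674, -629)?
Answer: 794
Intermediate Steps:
D = 45
C = 639 (C = Add(9, Mul(-1, Mul(45, -14))) = Add(9, Mul(-1, -630)) = Add(9, 630) = 639)
Function('K')(a, q) = Add(7, q, Mul(-1, a)) (Function('K')(a, q) = Add(7, Mul(-1, Add(Mul(-1, q), a))) = Add(7, Mul(-1, Add(a, Mul(-1, q)))) = Add(7, Add(q, Mul(-1, a))) = Add(7, q, Mul(-1, a)))
Function('L')(g) = 155
Add(Function('L')(Mul(17, Function('K')(2, Mul(-4, 3)))), C) = Add(155, 639) = 794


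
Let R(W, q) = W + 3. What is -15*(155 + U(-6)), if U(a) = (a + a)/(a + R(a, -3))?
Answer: -2345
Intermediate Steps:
R(W, q) = 3 + W
U(a) = 2*a/(3 + 2*a) (U(a) = (a + a)/(a + (3 + a)) = (2*a)/(3 + 2*a) = 2*a/(3 + 2*a))
-15*(155 + U(-6)) = -15*(155 + 2*(-6)/(3 + 2*(-6))) = -15*(155 + 2*(-6)/(3 - 12)) = -15*(155 + 2*(-6)/(-9)) = -15*(155 + 2*(-6)*(-⅑)) = -15*(155 + 4/3) = -15*469/3 = -2345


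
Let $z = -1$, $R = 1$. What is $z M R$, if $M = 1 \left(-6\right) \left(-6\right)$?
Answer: $-36$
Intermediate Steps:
$M = 36$ ($M = \left(-6\right) \left(-6\right) = 36$)
$z M R = - 36 \cdot 1 = \left(-1\right) 36 = -36$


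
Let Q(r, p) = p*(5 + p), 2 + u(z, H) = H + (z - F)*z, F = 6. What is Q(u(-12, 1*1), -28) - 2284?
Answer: -1640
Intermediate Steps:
u(z, H) = -2 + H + z*(-6 + z) (u(z, H) = -2 + (H + (z - 1*6)*z) = -2 + (H + (z - 6)*z) = -2 + (H + (-6 + z)*z) = -2 + (H + z*(-6 + z)) = -2 + H + z*(-6 + z))
Q(u(-12, 1*1), -28) - 2284 = -28*(5 - 28) - 2284 = -28*(-23) - 2284 = 644 - 2284 = -1640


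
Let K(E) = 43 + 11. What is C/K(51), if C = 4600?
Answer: 2300/27 ≈ 85.185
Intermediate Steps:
K(E) = 54
C/K(51) = 4600/54 = 4600*(1/54) = 2300/27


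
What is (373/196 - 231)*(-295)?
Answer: 13246385/196 ≈ 67584.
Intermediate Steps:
(373/196 - 231)*(-295) = -44903/196*(-295) = 13246385/196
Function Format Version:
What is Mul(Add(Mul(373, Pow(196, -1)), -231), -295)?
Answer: Rational(13246385, 196) ≈ 67584.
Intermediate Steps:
Mul(Add(Mul(373, Pow(196, -1)), -231), -295) = Mul(Add(Mul(373, Rational(1, 196)), -231), -295) = Mul(Add(Rational(373, 196), -231), -295) = Mul(Rational(-44903, 196), -295) = Rational(13246385, 196)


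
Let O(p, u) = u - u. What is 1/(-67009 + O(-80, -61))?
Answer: -1/67009 ≈ -1.4923e-5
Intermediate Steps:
O(p, u) = 0
1/(-67009 + O(-80, -61)) = 1/(-67009 + 0) = 1/(-67009) = -1/67009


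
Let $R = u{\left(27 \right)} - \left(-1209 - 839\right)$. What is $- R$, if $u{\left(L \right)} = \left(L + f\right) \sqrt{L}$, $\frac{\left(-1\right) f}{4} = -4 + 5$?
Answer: $-2048 - 69 \sqrt{3} \approx -2167.5$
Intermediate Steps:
$f = -4$ ($f = - 4 \left(-4 + 5\right) = \left(-4\right) 1 = -4$)
$u{\left(L \right)} = \sqrt{L} \left(-4 + L\right)$ ($u{\left(L \right)} = \left(L - 4\right) \sqrt{L} = \left(-4 + L\right) \sqrt{L} = \sqrt{L} \left(-4 + L\right)$)
$R = 2048 + 69 \sqrt{3}$ ($R = \sqrt{27} \left(-4 + 27\right) - \left(-1209 - 839\right) = 3 \sqrt{3} \cdot 23 - \left(-1209 - 839\right) = 69 \sqrt{3} - -2048 = 69 \sqrt{3} + 2048 = 2048 + 69 \sqrt{3} \approx 2167.5$)
$- R = - (2048 + 69 \sqrt{3}) = -2048 - 69 \sqrt{3}$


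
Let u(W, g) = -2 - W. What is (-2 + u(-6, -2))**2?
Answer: 4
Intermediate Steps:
(-2 + u(-6, -2))**2 = (-2 + (-2 - 1*(-6)))**2 = (-2 + (-2 + 6))**2 = (-2 + 4)**2 = 2**2 = 4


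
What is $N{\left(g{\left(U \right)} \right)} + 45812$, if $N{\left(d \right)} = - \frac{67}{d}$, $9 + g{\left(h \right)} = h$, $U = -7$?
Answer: $\frac{733059}{16} \approx 45816.0$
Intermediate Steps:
$g{\left(h \right)} = -9 + h$
$N{\left(g{\left(U \right)} \right)} + 45812 = - \frac{67}{-9 - 7} + 45812 = - \frac{67}{-16} + 45812 = \left(-67\right) \left(- \frac{1}{16}\right) + 45812 = \frac{67}{16} + 45812 = \frac{733059}{16}$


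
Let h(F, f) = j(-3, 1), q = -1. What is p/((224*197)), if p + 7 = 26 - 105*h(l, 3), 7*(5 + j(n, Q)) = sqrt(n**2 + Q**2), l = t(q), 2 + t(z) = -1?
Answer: 17/1379 - 15*sqrt(10)/44128 ≈ 0.011253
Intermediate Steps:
t(z) = -3 (t(z) = -2 - 1 = -3)
l = -3
j(n, Q) = -5 + sqrt(Q**2 + n**2)/7 (j(n, Q) = -5 + sqrt(n**2 + Q**2)/7 = -5 + sqrt(Q**2 + n**2)/7)
h(F, f) = -5 + sqrt(10)/7 (h(F, f) = -5 + sqrt(1**2 + (-3)**2)/7 = -5 + sqrt(1 + 9)/7 = -5 + sqrt(10)/7)
p = 544 - 15*sqrt(10) (p = -7 + (26 - 105*(-5 + sqrt(10)/7)) = -7 + (26 + (525 - 15*sqrt(10))) = -7 + (551 - 15*sqrt(10)) = 544 - 15*sqrt(10) ≈ 496.57)
p/((224*197)) = (544 - 15*sqrt(10))/((224*197)) = (544 - 15*sqrt(10))/44128 = (544 - 15*sqrt(10))*(1/44128) = 17/1379 - 15*sqrt(10)/44128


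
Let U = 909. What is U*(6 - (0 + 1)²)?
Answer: 4545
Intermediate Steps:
U*(6 - (0 + 1)²) = 909*(6 - (0 + 1)²) = 909*(6 - 1*1²) = 909*(6 - 1*1) = 909*(6 - 1) = 909*5 = 4545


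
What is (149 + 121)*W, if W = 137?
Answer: 36990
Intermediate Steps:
(149 + 121)*W = (149 + 121)*137 = 270*137 = 36990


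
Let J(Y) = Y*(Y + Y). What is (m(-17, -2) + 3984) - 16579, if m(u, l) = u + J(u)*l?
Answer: -13768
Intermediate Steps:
J(Y) = 2*Y² (J(Y) = Y*(2*Y) = 2*Y²)
m(u, l) = u + 2*l*u² (m(u, l) = u + (2*u²)*l = u + 2*l*u²)
(m(-17, -2) + 3984) - 16579 = (-17*(1 + 2*(-2)*(-17)) + 3984) - 16579 = (-17*(1 + 68) + 3984) - 16579 = (-17*69 + 3984) - 16579 = (-1173 + 3984) - 16579 = 2811 - 16579 = -13768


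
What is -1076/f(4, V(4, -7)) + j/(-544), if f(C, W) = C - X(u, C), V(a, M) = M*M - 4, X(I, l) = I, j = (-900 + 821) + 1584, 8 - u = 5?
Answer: -586849/544 ≈ -1078.8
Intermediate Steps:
u = 3 (u = 8 - 1*5 = 8 - 5 = 3)
j = 1505 (j = -79 + 1584 = 1505)
V(a, M) = -4 + M**2 (V(a, M) = M**2 - 4 = -4 + M**2)
f(C, W) = -3 + C (f(C, W) = C - 1*3 = C - 3 = -3 + C)
-1076/f(4, V(4, -7)) + j/(-544) = -1076/(-3 + 4) + 1505/(-544) = -1076/1 + 1505*(-1/544) = -1076*1 - 1505/544 = -1076 - 1505/544 = -586849/544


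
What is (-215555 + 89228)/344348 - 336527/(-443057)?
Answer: 59912337757/152565791836 ≈ 0.39270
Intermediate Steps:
(-215555 + 89228)/344348 - 336527/(-443057) = -126327*1/344348 - 336527*(-1/443057) = -126327/344348 + 336527/443057 = 59912337757/152565791836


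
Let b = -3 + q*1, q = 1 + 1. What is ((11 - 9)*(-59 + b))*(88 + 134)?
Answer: -26640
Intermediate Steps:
q = 2
b = -1 (b = -3 + 2*1 = -3 + 2 = -1)
((11 - 9)*(-59 + b))*(88 + 134) = ((11 - 9)*(-59 - 1))*(88 + 134) = (2*(-60))*222 = -120*222 = -26640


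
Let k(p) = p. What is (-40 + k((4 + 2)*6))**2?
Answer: 16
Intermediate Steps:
(-40 + k((4 + 2)*6))**2 = (-40 + (4 + 2)*6)**2 = (-40 + 6*6)**2 = (-40 + 36)**2 = (-4)**2 = 16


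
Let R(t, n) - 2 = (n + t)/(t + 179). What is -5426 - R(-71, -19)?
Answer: -32563/6 ≈ -5427.2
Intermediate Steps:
R(t, n) = 2 + (n + t)/(179 + t) (R(t, n) = 2 + (n + t)/(t + 179) = 2 + (n + t)/(179 + t))
-5426 - R(-71, -19) = -5426 - (358 - 19 + 3*(-71))/(179 - 71) = -5426 - (358 - 19 - 213)/108 = -5426 - 126/108 = -5426 - 1*7/6 = -5426 - 7/6 = -32563/6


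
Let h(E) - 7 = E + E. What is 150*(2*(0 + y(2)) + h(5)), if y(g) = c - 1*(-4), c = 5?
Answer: 5250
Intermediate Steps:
h(E) = 7 + 2*E (h(E) = 7 + (E + E) = 7 + 2*E)
y(g) = 9 (y(g) = 5 - 1*(-4) = 5 + 4 = 9)
150*(2*(0 + y(2)) + h(5)) = 150*(2*(0 + 9) + (7 + 2*5)) = 150*(2*9 + (7 + 10)) = 150*(18 + 17) = 150*35 = 5250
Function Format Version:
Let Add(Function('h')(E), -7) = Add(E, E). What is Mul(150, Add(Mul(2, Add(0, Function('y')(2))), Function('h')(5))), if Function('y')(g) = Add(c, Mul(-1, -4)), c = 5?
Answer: 5250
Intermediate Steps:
Function('h')(E) = Add(7, Mul(2, E)) (Function('h')(E) = Add(7, Add(E, E)) = Add(7, Mul(2, E)))
Function('y')(g) = 9 (Function('y')(g) = Add(5, Mul(-1, -4)) = Add(5, 4) = 9)
Mul(150, Add(Mul(2, Add(0, Function('y')(2))), Function('h')(5))) = Mul(150, Add(Mul(2, Add(0, 9)), Add(7, Mul(2, 5)))) = Mul(150, Add(Mul(2, 9), Add(7, 10))) = Mul(150, Add(18, 17)) = Mul(150, 35) = 5250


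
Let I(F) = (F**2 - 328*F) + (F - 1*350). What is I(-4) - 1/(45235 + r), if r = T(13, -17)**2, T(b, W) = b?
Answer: 44223495/45404 ≈ 974.00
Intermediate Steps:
r = 169 (r = 13**2 = 169)
I(F) = -350 + F**2 - 327*F (I(F) = (F**2 - 328*F) + (F - 350) = (F**2 - 328*F) + (-350 + F) = -350 + F**2 - 327*F)
I(-4) - 1/(45235 + r) = (-350 + (-4)**2 - 327*(-4)) - 1/(45235 + 169) = (-350 + 16 + 1308) - 1/45404 = 974 - 1*1/45404 = 974 - 1/45404 = 44223495/45404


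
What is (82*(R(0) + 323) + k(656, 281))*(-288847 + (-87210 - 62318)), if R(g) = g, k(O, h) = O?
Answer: -11898374250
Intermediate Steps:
(82*(R(0) + 323) + k(656, 281))*(-288847 + (-87210 - 62318)) = (82*(0 + 323) + 656)*(-288847 + (-87210 - 62318)) = (82*323 + 656)*(-288847 - 149528) = (26486 + 656)*(-438375) = 27142*(-438375) = -11898374250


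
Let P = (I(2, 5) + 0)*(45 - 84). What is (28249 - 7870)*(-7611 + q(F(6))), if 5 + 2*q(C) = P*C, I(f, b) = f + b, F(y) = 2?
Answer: -321437967/2 ≈ -1.6072e+8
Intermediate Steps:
I(f, b) = b + f
P = -273 (P = ((5 + 2) + 0)*(45 - 84) = (7 + 0)*(-39) = 7*(-39) = -273)
q(C) = -5/2 - 273*C/2 (q(C) = -5/2 + (-273*C)/2 = -5/2 - 273*C/2)
(28249 - 7870)*(-7611 + q(F(6))) = (28249 - 7870)*(-7611 + (-5/2 - 273/2*2)) = 20379*(-7611 + (-5/2 - 273)) = 20379*(-7611 - 551/2) = 20379*(-15773/2) = -321437967/2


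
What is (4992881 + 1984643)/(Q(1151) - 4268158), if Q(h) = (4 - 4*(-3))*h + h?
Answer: -6977524/4248591 ≈ -1.6423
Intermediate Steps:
Q(h) = 17*h (Q(h) = (4 + 12)*h + h = 16*h + h = 17*h)
(4992881 + 1984643)/(Q(1151) - 4268158) = (4992881 + 1984643)/(17*1151 - 4268158) = 6977524/(19567 - 4268158) = 6977524/(-4248591) = 6977524*(-1/4248591) = -6977524/4248591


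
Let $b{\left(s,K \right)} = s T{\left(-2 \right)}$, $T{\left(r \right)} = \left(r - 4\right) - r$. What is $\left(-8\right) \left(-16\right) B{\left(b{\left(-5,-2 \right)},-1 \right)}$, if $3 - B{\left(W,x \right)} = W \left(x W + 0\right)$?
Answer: $51584$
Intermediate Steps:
$T{\left(r \right)} = -4$ ($T{\left(r \right)} = \left(-4 + r\right) - r = -4$)
$b{\left(s,K \right)} = - 4 s$ ($b{\left(s,K \right)} = s \left(-4\right) = - 4 s$)
$B{\left(W,x \right)} = 3 - x W^{2}$ ($B{\left(W,x \right)} = 3 - W \left(x W + 0\right) = 3 - W \left(W x + 0\right) = 3 - W W x = 3 - x W^{2}$)
$\left(-8\right) \left(-16\right) B{\left(b{\left(-5,-2 \right)},-1 \right)} = \left(-8\right) \left(-16\right) \left(3 - - \left(\left(-4\right) \left(-5\right)\right)^{2}\right) = 128 \left(3 - - 20^{2}\right) = 128 \left(3 - \left(-1\right) 400\right) = 128 \left(3 + 400\right) = 128 \cdot 403 = 51584$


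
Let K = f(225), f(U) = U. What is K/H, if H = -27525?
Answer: -3/367 ≈ -0.0081744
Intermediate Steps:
K = 225
K/H = 225/(-27525) = 225*(-1/27525) = -3/367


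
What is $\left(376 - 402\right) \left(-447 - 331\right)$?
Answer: $20228$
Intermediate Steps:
$\left(376 - 402\right) \left(-447 - 331\right) = \left(-26\right) \left(-778\right) = 20228$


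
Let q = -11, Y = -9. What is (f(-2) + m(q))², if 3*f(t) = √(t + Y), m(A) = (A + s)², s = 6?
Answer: (75 + I*√11)²/9 ≈ 623.78 + 55.277*I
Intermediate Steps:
m(A) = (6 + A)² (m(A) = (A + 6)² = (6 + A)²)
f(t) = √(-9 + t)/3 (f(t) = √(t - 9)/3 = √(-9 + t)/3)
(f(-2) + m(q))² = (√(-9 - 2)/3 + (6 - 11)²)² = (√(-11)/3 + (-5)²)² = ((I*√11)/3 + 25)² = (I*√11/3 + 25)² = (25 + I*√11/3)²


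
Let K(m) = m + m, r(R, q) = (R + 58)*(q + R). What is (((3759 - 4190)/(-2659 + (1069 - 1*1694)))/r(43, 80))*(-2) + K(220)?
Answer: 8975368609/20398566 ≈ 440.00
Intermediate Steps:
r(R, q) = (58 + R)*(R + q)
K(m) = 2*m
(((3759 - 4190)/(-2659 + (1069 - 1*1694)))/r(43, 80))*(-2) + K(220) = (((3759 - 4190)/(-2659 + (1069 - 1*1694)))/(43² + 58*43 + 58*80 + 43*80))*(-2) + 2*220 = ((-431/(-2659 + (1069 - 1694)))/(1849 + 2494 + 4640 + 3440))*(-2) + 440 = (-431/(-2659 - 625)/12423)*(-2) + 440 = (-431/(-3284)*(1/12423))*(-2) + 440 = (-431*(-1/3284)*(1/12423))*(-2) + 440 = ((431/3284)*(1/12423))*(-2) + 440 = (431/40797132)*(-2) + 440 = -431/20398566 + 440 = 8975368609/20398566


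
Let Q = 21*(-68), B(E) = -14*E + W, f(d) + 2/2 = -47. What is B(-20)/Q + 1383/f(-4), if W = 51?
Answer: -165901/5712 ≈ -29.044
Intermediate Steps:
f(d) = -48 (f(d) = -1 - 47 = -48)
B(E) = 51 - 14*E (B(E) = -14*E + 51 = 51 - 14*E)
Q = -1428
B(-20)/Q + 1383/f(-4) = (51 - 14*(-20))/(-1428) + 1383/(-48) = (51 + 280)*(-1/1428) + 1383*(-1/48) = 331*(-1/1428) - 461/16 = -331/1428 - 461/16 = -165901/5712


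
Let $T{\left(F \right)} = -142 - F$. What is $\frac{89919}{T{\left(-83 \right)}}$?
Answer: $- \frac{89919}{59} \approx -1524.1$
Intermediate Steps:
$\frac{89919}{T{\left(-83 \right)}} = \frac{89919}{-142 - -83} = \frac{89919}{-142 + 83} = \frac{89919}{-59} = 89919 \left(- \frac{1}{59}\right) = - \frac{89919}{59}$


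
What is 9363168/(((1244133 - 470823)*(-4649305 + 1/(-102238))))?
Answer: -159545261664/61263634553111035 ≈ -2.6042e-6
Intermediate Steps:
9363168/(((1244133 - 470823)*(-4649305 + 1/(-102238)))) = 9363168/((773310*(-4649305 - 1/102238))) = 9363168/((773310*(-475335644591/102238))) = 9363168/(-183790903659333105/51119) = 9363168*(-51119/183790903659333105) = -159545261664/61263634553111035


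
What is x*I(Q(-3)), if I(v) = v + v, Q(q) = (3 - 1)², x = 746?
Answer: 5968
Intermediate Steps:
Q(q) = 4 (Q(q) = 2² = 4)
I(v) = 2*v
x*I(Q(-3)) = 746*(2*4) = 746*8 = 5968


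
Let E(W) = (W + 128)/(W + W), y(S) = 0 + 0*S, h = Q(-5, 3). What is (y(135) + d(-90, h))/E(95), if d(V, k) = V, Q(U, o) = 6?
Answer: -17100/223 ≈ -76.682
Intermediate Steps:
h = 6
y(S) = 0 (y(S) = 0 + 0 = 0)
E(W) = (128 + W)/(2*W) (E(W) = (128 + W)/((2*W)) = (128 + W)*(1/(2*W)) = (128 + W)/(2*W))
(y(135) + d(-90, h))/E(95) = (0 - 90)/(((1/2)*(128 + 95)/95)) = -90/((1/2)*(1/95)*223) = -90/223/190 = -90*190/223 = -17100/223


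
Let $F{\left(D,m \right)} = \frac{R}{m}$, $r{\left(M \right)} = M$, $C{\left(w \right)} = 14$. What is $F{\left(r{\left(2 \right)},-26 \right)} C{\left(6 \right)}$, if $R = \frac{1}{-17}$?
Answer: $\frac{7}{221} \approx 0.031674$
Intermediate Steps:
$R = - \frac{1}{17} \approx -0.058824$
$F{\left(D,m \right)} = - \frac{1}{17 m}$
$F{\left(r{\left(2 \right)},-26 \right)} C{\left(6 \right)} = - \frac{1}{17 \left(-26\right)} 14 = \left(- \frac{1}{17}\right) \left(- \frac{1}{26}\right) 14 = \frac{1}{442} \cdot 14 = \frac{7}{221}$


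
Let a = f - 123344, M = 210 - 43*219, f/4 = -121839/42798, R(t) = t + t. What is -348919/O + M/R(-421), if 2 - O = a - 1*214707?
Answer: 20106279393791/2030409977550 ≈ 9.9026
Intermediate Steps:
R(t) = 2*t
f = -81226/7133 (f = 4*(-121839/42798) = 4*(-121839*1/42798) = 4*(-40613/14266) = -81226/7133 ≈ -11.387)
M = -9207 (M = 210 - 9417 = -9207)
a = -879893978/7133 (a = -81226/7133 - 123344 = -879893978/7133 ≈ -1.2336e+5)
O = 2411413275/7133 (O = 2 - (-879893978/7133 - 1*214707) = 2 - (-879893978/7133 - 214707) = 2 - 1*(-2411399009/7133) = 2 + 2411399009/7133 = 2411413275/7133 ≈ 3.3806e+5)
-348919/O + M/R(-421) = -348919/2411413275/7133 - 9207/(2*(-421)) = -348919*7133/2411413275 - 9207/(-842) = -2488839227/2411413275 - 9207*(-1/842) = -2488839227/2411413275 + 9207/842 = 20106279393791/2030409977550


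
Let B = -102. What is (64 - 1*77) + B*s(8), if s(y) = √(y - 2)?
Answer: -13 - 102*√6 ≈ -262.85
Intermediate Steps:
s(y) = √(-2 + y)
(64 - 1*77) + B*s(8) = (64 - 1*77) - 102*√(-2 + 8) = (64 - 77) - 102*√6 = -13 - 102*√6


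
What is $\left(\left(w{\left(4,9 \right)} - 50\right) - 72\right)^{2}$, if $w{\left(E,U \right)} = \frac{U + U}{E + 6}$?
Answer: $\frac{361201}{25} \approx 14448.0$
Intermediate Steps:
$w{\left(E,U \right)} = \frac{2 U}{6 + E}$
$\left(\left(w{\left(4,9 \right)} - 50\right) - 72\right)^{2} = \left(\left(2 \cdot 9 \frac{1}{6 + 4} - 50\right) - 72\right)^{2} = \left(\left(2 \cdot 9 \cdot \frac{1}{10} - 50\right) - 72\right)^{2} = \left(\left(\frac{9}{5} - 50\right) - 72\right)^{2} = \left(- \frac{241}{5} - 72\right)^{2} = \left(- \frac{601}{5}\right)^{2} = \frac{361201}{25}$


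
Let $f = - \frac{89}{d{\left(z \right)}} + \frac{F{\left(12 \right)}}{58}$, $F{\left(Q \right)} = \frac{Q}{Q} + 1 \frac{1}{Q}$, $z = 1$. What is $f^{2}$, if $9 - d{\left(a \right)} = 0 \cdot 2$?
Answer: $\frac{424730881}{4359744} \approx 97.421$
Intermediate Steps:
$d{\left(a \right)} = 9$ ($d{\left(a \right)} = 9 - 0 \cdot 2 = 9 - 0 = 9 + 0 = 9$)
$F{\left(Q \right)} = 1 + \frac{1}{Q}$
$f = - \frac{20609}{2088}$ ($f = - \frac{89}{9} + \frac{\frac{1}{12} \left(1 + 12\right)}{58} = \left(-89\right) \frac{1}{9} + \frac{1}{12} \cdot 13 \cdot \frac{1}{58} = - \frac{89}{9} + \frac{13}{12} \cdot \frac{1}{58} = - \frac{89}{9} + \frac{13}{696} = - \frac{20609}{2088} \approx -9.8702$)
$f^{2} = \left(- \frac{20609}{2088}\right)^{2} = \frac{424730881}{4359744}$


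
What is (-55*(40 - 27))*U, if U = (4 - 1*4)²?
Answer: 0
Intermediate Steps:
U = 0 (U = (4 - 4)² = 0² = 0)
(-55*(40 - 27))*U = -55*(40 - 27)*0 = -55*13*0 = -715*0 = 0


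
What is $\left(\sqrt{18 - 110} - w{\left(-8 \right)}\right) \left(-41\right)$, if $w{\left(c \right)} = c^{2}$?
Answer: $2624 - 82 i \sqrt{23} \approx 2624.0 - 393.26 i$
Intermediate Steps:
$\left(\sqrt{18 - 110} - w{\left(-8 \right)}\right) \left(-41\right) = \left(\sqrt{18 - 110} - \left(-8\right)^{2}\right) \left(-41\right) = \left(\sqrt{-92} - 64\right) \left(-41\right) = \left(2 i \sqrt{23} - 64\right) \left(-41\right) = \left(-64 + 2 i \sqrt{23}\right) \left(-41\right) = 2624 - 82 i \sqrt{23}$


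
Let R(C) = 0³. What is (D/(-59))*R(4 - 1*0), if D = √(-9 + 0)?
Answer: 0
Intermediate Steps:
D = 3*I (D = √(-9) = 3*I ≈ 3.0*I)
R(C) = 0
(D/(-59))*R(4 - 1*0) = ((3*I)/(-59))*0 = ((3*I)*(-1/59))*0 = -3*I/59*0 = 0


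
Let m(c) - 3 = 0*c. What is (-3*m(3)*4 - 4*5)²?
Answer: 3136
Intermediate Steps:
m(c) = 3 (m(c) = 3 + 0*c = 3 + 0 = 3)
(-3*m(3)*4 - 4*5)² = (-3*3*4 - 4*5)² = (-9*4 - 20)² = (-36 - 20)² = (-56)² = 3136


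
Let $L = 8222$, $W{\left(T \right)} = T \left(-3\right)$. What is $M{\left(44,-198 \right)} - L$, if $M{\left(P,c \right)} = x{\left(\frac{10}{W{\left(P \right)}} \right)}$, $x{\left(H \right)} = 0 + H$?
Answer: $- \frac{542657}{66} \approx -8222.1$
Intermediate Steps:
$W{\left(T \right)} = - 3 T$
$x{\left(H \right)} = H$
$M{\left(P,c \right)} = - \frac{10}{3 P}$ ($M{\left(P,c \right)} = \frac{10}{\left(-3\right) P} = 10 \left(- \frac{1}{3 P}\right) = - \frac{10}{3 P}$)
$M{\left(44,-198 \right)} - L = - \frac{10}{3 \cdot 44} - 8222 = \left(- \frac{10}{3}\right) \frac{1}{44} - 8222 = - \frac{5}{66} - 8222 = - \frac{542657}{66}$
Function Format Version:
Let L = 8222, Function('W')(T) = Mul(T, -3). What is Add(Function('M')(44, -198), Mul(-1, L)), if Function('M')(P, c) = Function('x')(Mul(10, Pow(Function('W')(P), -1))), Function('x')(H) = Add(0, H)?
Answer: Rational(-542657, 66) ≈ -8222.1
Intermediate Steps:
Function('W')(T) = Mul(-3, T)
Function('x')(H) = H
Function('M')(P, c) = Mul(Rational(-10, 3), Pow(P, -1)) (Function('M')(P, c) = Mul(10, Pow(Mul(-3, P), -1)) = Mul(10, Mul(Rational(-1, 3), Pow(P, -1))) = Mul(Rational(-10, 3), Pow(P, -1)))
Add(Function('M')(44, -198), Mul(-1, L)) = Add(Mul(Rational(-10, 3), Pow(44, -1)), Mul(-1, 8222)) = Add(Mul(Rational(-10, 3), Rational(1, 44)), -8222) = Add(Rational(-5, 66), -8222) = Rational(-542657, 66)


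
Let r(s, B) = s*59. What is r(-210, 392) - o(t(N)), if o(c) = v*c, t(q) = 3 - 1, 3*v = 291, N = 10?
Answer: -12584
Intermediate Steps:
v = 97 (v = (1/3)*291 = 97)
r(s, B) = 59*s
t(q) = 2
o(c) = 97*c
r(-210, 392) - o(t(N)) = 59*(-210) - 97*2 = -12390 - 1*194 = -12390 - 194 = -12584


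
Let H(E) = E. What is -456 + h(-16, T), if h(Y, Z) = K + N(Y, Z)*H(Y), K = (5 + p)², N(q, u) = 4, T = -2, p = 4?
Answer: -439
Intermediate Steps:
K = 81 (K = (5 + 4)² = 9² = 81)
h(Y, Z) = 81 + 4*Y
-456 + h(-16, T) = -456 + (81 + 4*(-16)) = -456 + (81 - 64) = -456 + 17 = -439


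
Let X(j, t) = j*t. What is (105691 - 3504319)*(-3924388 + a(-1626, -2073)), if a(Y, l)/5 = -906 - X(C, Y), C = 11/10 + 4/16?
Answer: 13315629082890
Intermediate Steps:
C = 27/20 (C = 11*(⅒) + 4*(1/16) = 11/10 + ¼ = 27/20 ≈ 1.3500)
a(Y, l) = -4530 - 27*Y/4 (a(Y, l) = 5*(-906 - 27*Y/20) = -4530 - 27*Y/4)
(105691 - 3504319)*(-3924388 + a(-1626, -2073)) = (105691 - 3504319)*(-3924388 + (-4530 - 27/4*(-1626))) = -3398628*(-3924388 + (-4530 + 21951/2)) = -3398628*(-3924388 + 12891/2) = -3398628*(-7835885/2) = 13315629082890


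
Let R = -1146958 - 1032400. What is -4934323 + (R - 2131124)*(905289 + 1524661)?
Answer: -10474260670223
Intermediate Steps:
R = -2179358
-4934323 + (R - 2131124)*(905289 + 1524661) = -4934323 + (-2179358 - 2131124)*(905289 + 1524661) = -4934323 - 4310482*2429950 = -4934323 - 10474255735900 = -10474260670223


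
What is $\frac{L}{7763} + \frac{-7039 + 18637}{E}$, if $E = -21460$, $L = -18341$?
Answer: $- \frac{241816567}{83296990} \approx -2.9031$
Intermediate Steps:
$\frac{L}{7763} + \frac{-7039 + 18637}{E} = - \frac{18341}{7763} + \frac{-7039 + 18637}{-21460} = \left(-18341\right) \frac{1}{7763} + 11598 \left(- \frac{1}{21460}\right) = - \frac{18341}{7763} - \frac{5799}{10730} = - \frac{241816567}{83296990}$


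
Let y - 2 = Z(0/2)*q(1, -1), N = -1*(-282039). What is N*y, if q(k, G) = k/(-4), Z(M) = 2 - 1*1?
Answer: 1974273/4 ≈ 4.9357e+5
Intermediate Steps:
Z(M) = 1 (Z(M) = 2 - 1 = 1)
q(k, G) = -k/4 (q(k, G) = k*(-¼) = -k/4)
N = 282039
y = 7/4 (y = 2 + 1*(-¼*1) = 2 + 1*(-¼) = 2 - ¼ = 7/4 ≈ 1.7500)
N*y = 282039*(7/4) = 1974273/4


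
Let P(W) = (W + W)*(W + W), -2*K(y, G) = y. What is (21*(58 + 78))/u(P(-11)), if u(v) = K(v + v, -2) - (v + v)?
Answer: -238/121 ≈ -1.9669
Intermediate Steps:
K(y, G) = -y/2
P(W) = 4*W**2 (P(W) = (2*W)*(2*W) = 4*W**2)
u(v) = -3*v (u(v) = -(v + v)/2 - (v + v) = -v - 2*v = -3*v)
(21*(58 + 78))/u(P(-11)) = (21*(58 + 78))/((-12*(-11)**2)) = (21*136)/((-12*121)) = 2856/((-3*484)) = 2856/(-1452) = 2856*(-1/1452) = -238/121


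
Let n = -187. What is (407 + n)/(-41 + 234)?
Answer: 220/193 ≈ 1.1399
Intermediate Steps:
(407 + n)/(-41 + 234) = (407 - 187)/(-41 + 234) = 220/193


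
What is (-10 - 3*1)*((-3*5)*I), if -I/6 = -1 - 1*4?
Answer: 5850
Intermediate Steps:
I = 30 (I = -6*(-1 - 1*4) = -6*(-1 - 4) = -6*(-5) = 30)
(-10 - 3*1)*((-3*5)*I) = (-10 - 3*1)*(-3*5*30) = (-10 - 3)*(-15*30) = -13*(-450) = 5850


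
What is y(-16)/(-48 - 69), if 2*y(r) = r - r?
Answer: 0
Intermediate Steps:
y(r) = 0 (y(r) = (r - r)/2 = (1/2)*0 = 0)
y(-16)/(-48 - 69) = 0/(-48 - 69) = 0/(-117) = 0*(-1/117) = 0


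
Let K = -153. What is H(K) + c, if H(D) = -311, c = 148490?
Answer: 148179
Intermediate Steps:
H(K) + c = -311 + 148490 = 148179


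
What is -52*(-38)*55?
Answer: 108680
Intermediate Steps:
-52*(-38)*55 = 1976*55 = 108680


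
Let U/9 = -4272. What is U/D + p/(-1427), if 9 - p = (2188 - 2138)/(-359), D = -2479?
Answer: 19688507665/1269974347 ≈ 15.503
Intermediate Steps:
U = -38448 (U = 9*(-4272) = -38448)
p = 3281/359 (p = 9 - (2188 - 2138)/(-359) = 9 - 50*(-1)/359 = 9 - 1*(-50/359) = 9 + 50/359 = 3281/359 ≈ 9.1393)
U/D + p/(-1427) = -38448/(-2479) + (3281/359)/(-1427) = -38448*(-1/2479) + (3281/359)*(-1/1427) = 38448/2479 - 3281/512293 = 19688507665/1269974347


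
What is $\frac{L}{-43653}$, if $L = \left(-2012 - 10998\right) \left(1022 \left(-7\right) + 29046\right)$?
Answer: $\frac{284814920}{43653} \approx 6524.5$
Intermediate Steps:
$L = -284814920$ ($L = - 13010 \left(-7154 + 29046\right) = \left(-13010\right) 21892 = -284814920$)
$\frac{L}{-43653} = - \frac{284814920}{-43653} = \left(-284814920\right) \left(- \frac{1}{43653}\right) = \frac{284814920}{43653}$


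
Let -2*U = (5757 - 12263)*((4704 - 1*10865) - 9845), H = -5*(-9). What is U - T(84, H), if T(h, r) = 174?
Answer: -52067692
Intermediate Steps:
H = 45
U = -52067518 (U = -(5757 - 12263)*((4704 - 1*10865) - 9845)/2 = -(-3253)*((4704 - 10865) - 9845) = -(-3253)*(-6161 - 9845) = -(-3253)*(-16006) = -½*104135036 = -52067518)
U - T(84, H) = -52067518 - 1*174 = -52067518 - 174 = -52067692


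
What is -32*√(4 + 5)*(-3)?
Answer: 288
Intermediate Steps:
-32*√(4 + 5)*(-3) = -32*√9*(-3) = -96*(-3) = -32*(-9) = 288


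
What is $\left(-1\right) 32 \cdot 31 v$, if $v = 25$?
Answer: $-24800$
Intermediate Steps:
$\left(-1\right) 32 \cdot 31 v = \left(-1\right) 32 \cdot 31 \cdot 25 = \left(-32\right) 31 \cdot 25 = \left(-992\right) 25 = -24800$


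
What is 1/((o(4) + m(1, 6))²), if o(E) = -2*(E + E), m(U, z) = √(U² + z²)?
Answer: (16 - √37)⁻² ≈ 0.010168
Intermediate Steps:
o(E) = -4*E
1/((o(4) + m(1, 6))²) = 1/((-4*4 + √(1² + 6²))²) = 1/((-16 + √(1 + 36))²) = 1/((-16 + √37)²) = (-16 + √37)⁻²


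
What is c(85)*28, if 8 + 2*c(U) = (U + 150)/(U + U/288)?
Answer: -360752/4913 ≈ -73.428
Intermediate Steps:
c(U) = -4 + 144*(150 + U)/(289*U) (c(U) = -4 + ((U + 150)/(U + U/288))/2 = -4 + ((150 + U)/(U + U*(1/288)))/2 = -4 + ((150 + U)/(U + U/288))/2 = -4 + ((150 + U)/((289*U/288)))/2 = -4 + ((150 + U)*(288/(289*U)))/2 = -4 + (288*(150 + U)/(289*U))/2 = -4 + 144*(150 + U)/(289*U))
c(85)*28 = ((4/289)*(5400 - 253*85)/85)*28 = ((4/289)*(1/85)*(5400 - 21505))*28 = ((4/289)*(1/85)*(-16105))*28 = -12884/4913*28 = -360752/4913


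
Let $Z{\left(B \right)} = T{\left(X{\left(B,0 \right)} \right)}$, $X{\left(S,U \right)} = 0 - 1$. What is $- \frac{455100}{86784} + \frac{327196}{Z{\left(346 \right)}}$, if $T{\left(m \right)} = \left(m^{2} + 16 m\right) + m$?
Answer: $- \frac{147930517}{7232} \approx -20455.0$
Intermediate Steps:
$X{\left(S,U \right)} = -1$ ($X{\left(S,U \right)} = 0 - 1 = -1$)
$T{\left(m \right)} = m^{2} + 17 m$
$Z{\left(B \right)} = -16$ ($Z{\left(B \right)} = - (17 - 1) = \left(-1\right) 16 = -16$)
$- \frac{455100}{86784} + \frac{327196}{Z{\left(346 \right)}} = - \frac{455100}{86784} + \frac{327196}{-16} = \left(-455100\right) \frac{1}{86784} + 327196 \left(- \frac{1}{16}\right) = - \frac{37925}{7232} - \frac{81799}{4} = - \frac{147930517}{7232}$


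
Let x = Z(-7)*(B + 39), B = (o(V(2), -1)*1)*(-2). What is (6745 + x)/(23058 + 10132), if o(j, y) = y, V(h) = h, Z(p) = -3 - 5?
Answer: 6417/33190 ≈ 0.19334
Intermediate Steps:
Z(p) = -8
B = 2 (B = -1*1*(-2) = -1*(-2) = 2)
x = -328 (x = -8*(2 + 39) = -8*41 = -328)
(6745 + x)/(23058 + 10132) = (6745 - 328)/(23058 + 10132) = 6417/33190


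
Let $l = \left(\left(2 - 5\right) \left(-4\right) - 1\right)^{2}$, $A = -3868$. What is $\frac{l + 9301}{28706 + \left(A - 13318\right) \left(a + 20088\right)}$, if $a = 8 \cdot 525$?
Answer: $- \frac{4711}{208692431} \approx -2.2574 \cdot 10^{-5}$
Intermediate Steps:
$a = 4200$
$l = 121$ ($l = \left(\left(-3\right) \left(-4\right) - 1\right)^{2} = \left(12 - 1\right)^{2} = 11^{2} = 121$)
$\frac{l + 9301}{28706 + \left(A - 13318\right) \left(a + 20088\right)} = \frac{121 + 9301}{28706 + \left(-3868 - 13318\right) \left(4200 + 20088\right)} = \frac{9422}{28706 - 417413568} = \frac{9422}{-417384862} = 9422 \left(- \frac{1}{417384862}\right) = - \frac{4711}{208692431}$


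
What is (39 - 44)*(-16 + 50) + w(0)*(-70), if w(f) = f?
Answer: -170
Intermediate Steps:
(39 - 44)*(-16 + 50) + w(0)*(-70) = (39 - 44)*(-16 + 50) + 0*(-70) = -5*34 + 0 = -170 + 0 = -170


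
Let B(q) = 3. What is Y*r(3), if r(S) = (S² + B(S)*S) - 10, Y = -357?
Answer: -2856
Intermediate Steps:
r(S) = -10 + S² + 3*S (r(S) = (S² + 3*S) - 10 = -10 + S² + 3*S)
Y*r(3) = -357*(-10 + 3² + 3*3) = -357*(-10 + 9 + 9) = -357*8 = -2856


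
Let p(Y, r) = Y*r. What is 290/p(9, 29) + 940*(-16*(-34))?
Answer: 4602250/9 ≈ 5.1136e+5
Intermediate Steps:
290/p(9, 29) + 940*(-16*(-34)) = 290/((9*29)) + 940*(-16*(-34)) = 290/261 + 940*544 = 290*(1/261) + 511360 = 10/9 + 511360 = 4602250/9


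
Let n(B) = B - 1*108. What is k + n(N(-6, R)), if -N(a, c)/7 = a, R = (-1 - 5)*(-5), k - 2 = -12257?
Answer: -12321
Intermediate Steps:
k = -12255 (k = 2 - 12257 = -12255)
R = 30 (R = -6*(-5) = 30)
N(a, c) = -7*a
n(B) = -108 + B (n(B) = B - 108 = -108 + B)
k + n(N(-6, R)) = -12255 + (-108 - 7*(-6)) = -12255 + (-108 + 42) = -12255 - 66 = -12321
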